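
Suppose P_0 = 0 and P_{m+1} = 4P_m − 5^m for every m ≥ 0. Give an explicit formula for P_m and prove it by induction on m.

Claim: P_m = 4^m − 5^m.

Base case: P_0 = 0, and 4^0 − 5^0 = 1 − 1 = 0.
Assume P_k = 4^k − 5^k for some k ≥ 0.
Then P_{k+1} = 4P_k − 5^k = 4·(4^k − 5^k) − 5^k = 4^{k+1} − 4·5^k − 5^k = 4^{k+1} − 5·5^k = 4^{k+1} − 5^{k+1}.
Hence P_m = 4^m − 5^m for every m ≥ 0, by induction.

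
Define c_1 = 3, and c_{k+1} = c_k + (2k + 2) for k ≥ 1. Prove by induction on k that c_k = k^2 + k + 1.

Base case: c_1 = 3, and 1^2 + 1 + 1 = 3.
Assume c_j = j^2 + j + 1.
Then c_{j+1} = c_j + (2j + 2) = (j^2 + j + 1) + (2j + 2) = j^2 + 3j + 3,
and (j+1)^2 + (j+1) + 1 = j^2 + 3j + 3.
Hence c_k = k^2 + k + 1 for every k ≥ 1, by induction.

c_k = k^2 + k + 1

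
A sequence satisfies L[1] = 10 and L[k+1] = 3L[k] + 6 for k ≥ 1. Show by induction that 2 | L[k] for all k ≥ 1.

Base case: L[1] = 10 = 2·5, so 2 | L[1].
Assume 2 | L[j], so L[j] = 2t for some integer t.
Then L[j+1] = 3L[j] + 6 = 3·(2t) + 6 = 2(3t + 3), so 2 | L[j+1].
So the property holds for j+1, and by induction 2 | L[k] for all k ≥ 1.

2 | L[k]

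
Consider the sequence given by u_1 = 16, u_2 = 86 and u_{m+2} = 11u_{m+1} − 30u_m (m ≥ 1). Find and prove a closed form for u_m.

Claim: u_m = 6^m + 2·5^m.

Base cases: u_1 = 16 and 6^1 + 2·5^1 = 16; u_2 = 86 and 6^2 + 2·5^2 = 86.
Assume u_j = 6^j + 2·5^j for all 1 ≤ j ≤ k, where k ≥ 2.
Then u_{k+1} = 11u_k − 30u_{k−1} = 11·(6^k + 2·5^k) − 30·(6^{k−1} + 2·5^{k−1}) = (11·6 − 30)6^{k−1} + 2·(11·5 − 30)5^{k−1} = 36·6^{k−1} + 50·5^{k−1} = 6^{k+1} + 2·5^{k+1}.
By strong induction, u_m = 6^m + 2·5^m for all m ≥ 1.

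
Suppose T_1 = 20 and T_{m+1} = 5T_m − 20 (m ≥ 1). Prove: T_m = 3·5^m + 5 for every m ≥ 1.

Base case: T_1 = 20, and 3·5^1 + 5 = 15 + 5 = 20.
Assume T_r = 3·5^r + 5 for some r ≥ 1.
Then T_{r+1} = 5T_r − 20 = 5·(3·5^r + 5) − 20 = 15·5^r + 25 − 20 = 3·5^{r+1} + 5.
By induction, T_m = 3·5^m + 5 for all m ≥ 1.

T_m = 3·5^m + 5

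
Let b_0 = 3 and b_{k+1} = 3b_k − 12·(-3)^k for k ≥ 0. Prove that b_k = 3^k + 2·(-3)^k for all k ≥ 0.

Base case: b_0 = 3, and 3^0 + 2·(-3)^0 = 1 + 2 = 3.
Assume b_r = 3^r + 2·(-3)^r for some r ≥ 0.
Then b_{r+1} = 3b_r − 12·(-3)^r = 3·(3^r + 2·(-3)^r) − 12·(-3)^r = 3^{r+1} + 6·(-3)^r − 12·(-3)^r = 3^{r+1} − 6·(-3)^r = 3^{r+1} + 2·(-3)^{r+1}.
By induction, b_k = 3^k + 2·(-3)^k for all k ≥ 0.

b_k = 3^k + 2·(-3)^k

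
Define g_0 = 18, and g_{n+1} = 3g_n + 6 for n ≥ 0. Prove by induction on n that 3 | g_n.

Base case: g_0 = 18 = 3·6, so 3 | g_0.
Assume 3 | g_j, so g_j = 3t for some integer t.
Then g_{j+1} = 3g_j + 6 = 3·(3t) + 6 = 3(3t + 2), so 3 | g_{j+1}.
This completes the inductive step, so 3 | g_n for all n ≥ 0.

3 | g_n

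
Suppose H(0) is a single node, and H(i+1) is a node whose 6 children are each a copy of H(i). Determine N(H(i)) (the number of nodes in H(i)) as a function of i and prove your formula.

Claim: N(H(i)) = (6^{i+1} − 1)/5.

Base case: N(H(0)) = 1, and (6^{0+1} − 1)/5 = 1.
Assume N(H(m)) = (6^{m+1} − 1)/5.
Then N(H(m+1)) = 1 + 6N(H(m)) = 1 + 6·(6^{m+1} − 1)/5 = 1 + (6^{m+2} − 6)/5 = (5 + 6^{m+2} − 6)/5 = (6^{m+2} − 1)/5.
Hence N(H(i)) = (6^{i+1} − 1)/5 for every i ≥ 0, by induction.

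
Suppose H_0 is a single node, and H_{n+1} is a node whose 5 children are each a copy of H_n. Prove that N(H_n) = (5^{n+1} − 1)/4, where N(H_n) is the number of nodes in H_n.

Base case: N(H_0) = 1, and (5^{0+1} − 1)/4 = 1.
Assume N(H_m) = (5^{m+1} − 1)/4.
Then N(H_{m+1}) = 1 + 5N(H_m) = 1 + 5·(5^{m+1} − 1)/4 = 1 + (5^{m+2} − 5)/4 = (4 + 5^{m+2} − 5)/4 = (5^{m+2} − 1)/4.
So the formula holds for m+1, and by induction N(H_n) = (5^{n+1} − 1)/4 for all n ≥ 0.

N(H_n) = (5^{n+1} − 1)/4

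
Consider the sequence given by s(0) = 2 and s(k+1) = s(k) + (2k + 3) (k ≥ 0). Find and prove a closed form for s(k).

Claim: s(k) = k^2 + 2k + 2.

Base case: s(0) = 2, and 0^2 + 2·0 + 2 = 2.
Assume s(r) = r^2 + 2r + 2.
Then s(r+1) = s(r) + (2r + 3) = (r^2 + 2r + 2) + (2r + 3) = r^2 + 4r + 5,
and (r+1)^2 + 2·(r+1) + 2 = r^2 + 4r + 5.
Hence s(k) = k^2 + 2k + 2 for every k ≥ 0, by induction.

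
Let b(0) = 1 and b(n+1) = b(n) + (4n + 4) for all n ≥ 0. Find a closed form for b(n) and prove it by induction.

Claim: b(n) = 2n^2 + 2n + 1.

Base case: b(0) = 1, and 2·0^2 + 2·0 + 1 = 1.
Assume b(m) = 2m^2 + 2m + 1.
Then b(m+1) = b(m) + (4m + 4) = (2m^2 + 2m + 1) + (4m + 4) = 2m^2 + 6m + 5,
and 2·(m+1)^2 + 2·(m+1) + 1 = 2m^2 + 6m + 5.
Hence b(n) = 2n^2 + 2n + 1 for every n ≥ 0, by induction.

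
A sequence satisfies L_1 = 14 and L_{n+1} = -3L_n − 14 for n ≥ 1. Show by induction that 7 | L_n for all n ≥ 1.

Base case: L_1 = 14 = 7·2, so 7 | L_1.
Assume 7 | L_j, so L_j = 7t for some integer t.
Then L_{j+1} = -3L_j − 14 = -3·(7t) − 14 = 7(-3t − 2), so 7 | L_{j+1}.
So the property holds for j+1, and by induction 7 | L_n for all n ≥ 1.

7 | L_n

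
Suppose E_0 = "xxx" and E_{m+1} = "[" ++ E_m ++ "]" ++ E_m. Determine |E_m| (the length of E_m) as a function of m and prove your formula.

Claim: |E_m| = 5·2^m − 2.

Base case: |E_0| = 3, and 5·2^0 − 2 = 3.
Assume |E_j| = 5·2^j − 2.
Then |E_{j+1}| = 1 + |E_j| + 1 + |E_j| = 2|E_j| + 2 = 2(5·2^j − 2) + 2 = 5·2^{j+1} − 4 + 2 = 5·2^{j+1} − 2.
So the formula holds for j+1, and by induction |E_m| = 5·2^m − 2 for all m ≥ 0.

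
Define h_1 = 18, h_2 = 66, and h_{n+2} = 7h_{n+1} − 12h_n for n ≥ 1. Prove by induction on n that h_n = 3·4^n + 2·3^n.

Base cases: h_1 = 18 and 3·4^1 + 2·3^1 = 18; h_2 = 66 and 3·4^2 + 2·3^2 = 66.
Assume h_j = 3·4^j + 2·3^j for all 1 ≤ j ≤ m, where m ≥ 2.
Then h_{m+1} = 7h_m − 12h_{m−1} = 7·(3·4^m + 2·3^m) − 12·(3·4^{m−1} + 2·3^{m−1}) = 3·(7·4 − 12)4^{m−1} + 2·(7·3 − 12)3^{m−1} = 48·4^{m−1} + 18·3^{m−1} = 3·4^{m+1} + 2·3^{m+1}.
By strong induction, h_n = 3·4^n + 2·3^n for all n ≥ 1.

h_n = 3·4^n + 2·3^n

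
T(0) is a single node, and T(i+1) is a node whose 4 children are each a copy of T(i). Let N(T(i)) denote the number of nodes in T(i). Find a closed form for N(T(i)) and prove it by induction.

Claim: N(T(i)) = (4^{i+1} − 1)/3.

Base case: N(T(0)) = 1, and (4^{0+1} − 1)/3 = 1.
Assume N(T(k)) = (4^{k+1} − 1)/3.
Then N(T(k+1)) = 1 + 4N(T(k)) = 1 + 4·(4^{k+1} − 1)/3 = 1 + (4^{k+2} − 4)/3 = (3 + 4^{k+2} − 4)/3 = (4^{k+2} − 1)/3.
By induction, N(T(i)) = (4^{i+1} − 1)/3 for all i ≥ 0.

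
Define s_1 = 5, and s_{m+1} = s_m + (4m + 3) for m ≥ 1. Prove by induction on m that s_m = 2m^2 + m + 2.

Base case: s_1 = 5, and 2·1^2 + 1 + 2 = 5.
Assume s_r = 2r^2 + r + 2.
Then s_{r+1} = s_r + (4r + 3) = (2r^2 + r + 2) + (4r + 3) = 2r^2 + 5r + 5,
and 2·(r+1)^2 + (r+1) + 2 = 2r^2 + 5r + 5.
Hence s_m = 2m^2 + m + 2 for every m ≥ 1, by induction.

s_m = 2m^2 + m + 2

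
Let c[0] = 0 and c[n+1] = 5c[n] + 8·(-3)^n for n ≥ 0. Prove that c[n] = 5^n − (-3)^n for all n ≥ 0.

Base case: c[0] = 0, and 5^0 − (-3)^0 = 1 − 1 = 0.
Assume c[k] = 5^k − (-3)^k for some k ≥ 0.
Then c[k+1] = 5c[k] + 8·(-3)^k = 5·(5^k − (-3)^k) + 8·(-3)^k = 5^{k+1} − 5·(-3)^k + 8·(-3)^k = 5^{k+1} + 3·(-3)^k = 5^{k+1} − (-3)^{k+1}.
This completes the inductive step, so c[n] = 5^n − (-3)^n for all n ≥ 0.

c[n] = 5^n − (-3)^n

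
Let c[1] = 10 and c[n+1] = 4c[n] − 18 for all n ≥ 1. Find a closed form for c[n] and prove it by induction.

Claim: c[n] = 4^n + 6.

Base case: c[1] = 10, and 4^1 + 6 = 4 + 6 = 10.
Assume c[k] = 4^k + 6 for some k ≥ 1.
Then c[k+1] = 4c[k] − 18 = 4·(4^k + 6) − 18 = 4^{k+1} + 24 − 18 = 4^{k+1} + 6.
So the formula holds for k+1, and by induction c[n] = 4^n + 6 for all n ≥ 1.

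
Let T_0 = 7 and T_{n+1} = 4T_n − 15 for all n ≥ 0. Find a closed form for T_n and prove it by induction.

Claim: T_n = 2·4^n + 5.

Base case: T_0 = 7, and 2·4^0 + 5 = 2 + 5 = 7.
Assume T_j = 2·4^j + 5 for some j ≥ 0.
Then T_{j+1} = 4T_j − 15 = 4·(2·4^j + 5) − 15 = 8·4^j + 20 − 15 = 2·4^{j+1} + 5.
This completes the inductive step, so T_n = 2·4^n + 5 for all n ≥ 0.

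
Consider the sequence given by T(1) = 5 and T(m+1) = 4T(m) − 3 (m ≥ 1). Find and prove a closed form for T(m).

Claim: T(m) = 4^m + 1.

Base case: T(1) = 5, and 4^1 + 1 = 4 + 1 = 5.
Assume T(j) = 4^j + 1 for some j ≥ 1.
Then T(j+1) = 4T(j) − 3 = 4·(4^j + 1) − 3 = 4^{j+1} + 4 − 3 = 4^{j+1} + 1.
So the formula holds for j+1, and by induction T(m) = 4^m + 1 for all m ≥ 1.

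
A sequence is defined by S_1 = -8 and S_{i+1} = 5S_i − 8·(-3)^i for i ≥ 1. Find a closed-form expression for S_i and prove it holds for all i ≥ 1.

Claim: S_i = -5^i + (-3)^i.

Base case: S_1 = -8, and -5^1 + (-3)^1 = -5 − 3 = -8.
Assume S_j = -5^j + (-3)^j for some j ≥ 1.
Then S_{j+1} = 5S_j − 8·(-3)^j = 5·(-5^j + (-3)^j) − 8·(-3)^j = -5^{j+1} + 5·(-3)^j − 8·(-3)^j = -5^{j+1} − 3·(-3)^j = -5^{j+1} + (-3)^{j+1}.
By induction, S_i = -5^i + (-3)^i for all i ≥ 1.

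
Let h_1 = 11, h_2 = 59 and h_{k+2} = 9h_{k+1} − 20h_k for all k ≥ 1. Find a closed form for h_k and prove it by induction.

Claim: h_k = 3·5^k − 4^k.

Base cases: h_1 = 11 and 3·5^1 − 4^1 = 11; h_2 = 59 and 3·5^2 − 4^2 = 59.
Assume h_j = 3·5^j − 4^j for all 1 ≤ j ≤ m, where m ≥ 2.
Then h_{m+1} = 9h_m − 20h_{m−1} = 9·(3·5^m − 4^m) − 20·(3·5^{m−1} − 4^{m−1}) = 3·(9·5 − 20)5^{m−1} − (9·4 − 20)4^{m−1} = 75·5^{m−1} − 16·4^{m−1} = 3·5^{m+1} − 4^{m+1}.
So the formula holds for m+1, and by strong induction h_k = 3·5^k − 4^k for all k ≥ 1.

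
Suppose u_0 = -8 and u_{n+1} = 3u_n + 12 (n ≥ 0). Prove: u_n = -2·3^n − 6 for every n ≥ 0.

Base case: u_0 = -8, and -2·3^0 − 6 = -2 − 6 = -8.
Assume u_m = -2·3^m − 6 for some m ≥ 0.
Then u_{m+1} = 3u_m + 12 = 3·(-2·3^m − 6) + 12 = -6·3^m − 18 + 12 = -2·3^{m+1} − 6.
By induction, u_n = -2·3^n − 6 for all n ≥ 0.

u_n = -2·3^n − 6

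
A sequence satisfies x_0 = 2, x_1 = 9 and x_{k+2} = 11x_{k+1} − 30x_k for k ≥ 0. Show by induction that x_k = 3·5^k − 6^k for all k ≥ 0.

Base cases: x_0 = 2 and 3·5^0 − 6^0 = 2; x_1 = 9 and 3·5^1 − 6^1 = 9.
Assume x_j = 3·5^j − 6^j for all 0 ≤ j ≤ m, where m ≥ 1.
Then x_{m+1} = 11x_m − 30x_{m−1} = 11·(3·5^m − 6^m) − 30·(3·5^{m−1} − 6^{m−1}) = 3·(11·5 − 30)5^{m−1} − (11·6 − 30)6^{m−1} = 75·5^{m−1} − 36·6^{m−1} = 3·5^{m+1} − 6^{m+1}.
So the formula holds for m+1, and by strong induction x_k = 3·5^k − 6^k for all k ≥ 0.

x_k = 3·5^k − 6^k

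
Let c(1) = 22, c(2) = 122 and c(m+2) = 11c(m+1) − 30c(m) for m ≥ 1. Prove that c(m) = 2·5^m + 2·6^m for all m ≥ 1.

Base cases: c(1) = 22 and 2·5^1 + 2·6^1 = 22; c(2) = 122 and 2·5^2 + 2·6^2 = 122.
Assume c(j) = 2·5^j + 2·6^j for all 1 ≤ j ≤ r, where r ≥ 2.
Then c(r+1) = 11c(r) − 30c(r−1) = 11·(2·5^r + 2·6^r) − 30·(2·5^{r−1} + 2·6^{r−1}) = 2·(11·5 − 30)5^{r−1} + 2·(11·6 − 30)6^{r−1} = 50·5^{r−1} + 72·6^{r−1} = 2·5^{r+1} + 2·6^{r+1}.
Hence c(m) = 2·5^m + 2·6^m for every m ≥ 1, by strong induction.

c(m) = 2·5^m + 2·6^m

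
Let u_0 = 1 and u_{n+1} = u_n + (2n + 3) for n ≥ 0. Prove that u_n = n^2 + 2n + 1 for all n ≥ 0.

Base case: u_0 = 1, and 0^2 + 2·0 + 1 = 1.
Assume u_j = j^2 + 2j + 1.
Then u_{j+1} = u_j + (2j + 3) = (j^2 + 2j + 1) + (2j + 3) = j^2 + 4j + 4,
and (j+1)^2 + 2·(j+1) + 1 = j^2 + 4j + 4.
This completes the inductive step, so u_n = n^2 + 2n + 1 for all n ≥ 0.

u_n = n^2 + 2n + 1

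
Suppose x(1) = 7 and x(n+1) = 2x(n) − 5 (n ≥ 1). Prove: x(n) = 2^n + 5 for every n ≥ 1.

Base case: x(1) = 7, and 2^1 + 5 = 2 + 5 = 7.
Assume x(m) = 2^m + 5 for some m ≥ 1.
Then x(m+1) = 2x(m) − 5 = 2·(2^m + 5) − 5 = 2^{m+1} + 10 − 5 = 2^{m+1} + 5.
Hence x(n) = 2^n + 5 for every n ≥ 1, by induction.

x(n) = 2^n + 5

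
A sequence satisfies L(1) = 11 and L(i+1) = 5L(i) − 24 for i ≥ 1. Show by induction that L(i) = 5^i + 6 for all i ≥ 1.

Base case: L(1) = 11, and 5^1 + 6 = 5 + 6 = 11.
Assume L(r) = 5^r + 6 for some r ≥ 1.
Then L(r+1) = 5L(r) − 24 = 5·(5^r + 6) − 24 = 5^{r+1} + 30 − 24 = 5^{r+1} + 6.
By induction, L(i) = 5^i + 6 for all i ≥ 1.

L(i) = 5^i + 6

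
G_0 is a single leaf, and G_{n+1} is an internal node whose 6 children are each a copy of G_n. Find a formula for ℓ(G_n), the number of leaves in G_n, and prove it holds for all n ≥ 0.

Claim: ℓ(G_n) = 6^n.

Base case: ℓ(G_0) = 1, and 6^0 = 1.
Assume ℓ(G_r) = 6^r.
Then ℓ(G_{r+1}) = 6·ℓ(G_r) = 6·6^r = 6^{r+1}.
This completes the inductive step, so ℓ(G_n) = 6^n for all n ≥ 0.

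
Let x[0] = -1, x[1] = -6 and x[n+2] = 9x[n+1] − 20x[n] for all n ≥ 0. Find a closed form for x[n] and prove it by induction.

Claim: x[n] = 4^n − 2·5^n.

Base cases: x[0] = -1 and 4^0 − 2·5^0 = -1; x[1] = -6 and 4^1 − 2·5^1 = -6.
Assume x[i] = 4^i − 2·5^i for all 0 ≤ i ≤ j, where j ≥ 1.
Then x[j+1] = 9x[j] − 20x[j−1] = 9·(4^j − 2·5^j) − 20·(4^{j−1} − 2·5^{j−1}) = (9·4 − 20)4^{j−1} − 2·(9·5 − 20)5^{j−1} = 16·4^{j−1} − 50·5^{j−1} = 4^{j+1} − 2·5^{j+1}.
By strong induction, x[n] = 4^n − 2·5^n for all n ≥ 0.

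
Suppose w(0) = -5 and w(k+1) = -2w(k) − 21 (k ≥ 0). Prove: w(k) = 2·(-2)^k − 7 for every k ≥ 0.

Base case: w(0) = -5, and 2·(-2)^0 − 7 = 2 − 7 = -5.
Assume w(r) = 2·(-2)^r − 7 for some r ≥ 0.
Then w(r+1) = -2w(r) − 21 = -2·(2·(-2)^r − 7) − 21 = -4·(-2)^r + 14 − 21 = 2·(-2)^{r+1} − 7.
Hence w(k) = 2·(-2)^k − 7 for every k ≥ 0, by induction.

w(k) = 2·(-2)^k − 7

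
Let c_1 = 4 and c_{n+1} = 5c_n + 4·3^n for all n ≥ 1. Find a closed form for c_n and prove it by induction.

Claim: c_n = 2·5^n − 2·3^n.

Base case: c_1 = 4, and 2·5^1 − 2·3^1 = 10 − 6 = 4.
Assume c_m = 2·5^m − 2·3^m for some m ≥ 1.
Then c_{m+1} = 5c_m + 4·3^m = 5·(2·5^m − 2·3^m) + 4·3^m = 2·5^{m+1} − 10·3^m + 4·3^m = 2·5^{m+1} − 6·3^m = 2·5^{m+1} − 2·3^{m+1}.
Hence c_n = 2·5^n − 2·3^n for every n ≥ 1, by induction.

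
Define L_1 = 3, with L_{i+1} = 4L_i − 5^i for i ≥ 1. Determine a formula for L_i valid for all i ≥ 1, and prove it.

Claim: L_i = 2·4^i − 5^i.

Base case: L_1 = 3, and 2·4^1 − 5^1 = 8 − 5 = 3.
Assume L_j = 2·4^j − 5^j for some j ≥ 1.
Then L_{j+1} = 4L_j − 5^j = 4·(2·4^j − 5^j) − 5^j = 2·4^{j+1} − 4·5^j − 5^j = 2·4^{j+1} − 5·5^j = 2·4^{j+1} − 5^{j+1}.
By induction, L_i = 2·4^i − 5^i for all i ≥ 1.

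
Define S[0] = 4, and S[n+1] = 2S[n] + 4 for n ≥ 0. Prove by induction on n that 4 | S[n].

Base case: S[0] = 4 = 4·1, so 4 | S[0].
Assume 4 | S[m], so S[m] = 4t for some integer t.
Then S[m+1] = 2S[m] + 4 = 2·(4t) + 4 = 4(2t + 1), so 4 | S[m+1].
This completes the inductive step, so 4 | S[n] for all n ≥ 0.

4 | S[n]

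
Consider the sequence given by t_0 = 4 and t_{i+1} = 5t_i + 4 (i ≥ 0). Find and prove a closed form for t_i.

Claim: t_i = 5^{i+1} − 1.

Base case: t_0 = 4, and 5^{0+1} − 1 = 5 − 1 = 4.
Assume t_k = 5^{k+1} − 1 for some k ≥ 0.
Then t_{k+1} = 5t_k + 4 = 5·(5^{k+1} − 1) + 4 = 5^{k+2} − 5 + 4 = 5^{k+2} − 1.
So the formula holds for k+1, and by induction t_i = 5^{i+1} − 1 for all i ≥ 0.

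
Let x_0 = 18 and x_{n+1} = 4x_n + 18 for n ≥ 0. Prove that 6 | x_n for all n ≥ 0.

Base case: x_0 = 18 = 6·3, so 6 | x_0.
Assume 6 | x_j, so x_j = 6t for some integer t.
Then x_{j+1} = 4x_j + 18 = 4·(6t) + 18 = 6(4t + 3), so 6 | x_{j+1}.
So the property holds for j+1, and by induction 6 | x_n for all n ≥ 0.

6 | x_n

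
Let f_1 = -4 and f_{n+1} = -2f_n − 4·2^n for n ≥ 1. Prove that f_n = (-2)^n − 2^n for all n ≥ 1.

Base case: f_1 = -4, and (-2)^1 − 2^1 = -2 − 2 = -4.
Assume f_k = (-2)^k − 2^k for some k ≥ 1.
Then f_{k+1} = -2f_k − 4·2^k = -2·((-2)^k − 2^k) − 4·2^k = (-2)^{k+1} + 2·2^k − 4·2^k = (-2)^{k+1} − 2·2^k = (-2)^{k+1} − 2^{k+1}.
This completes the inductive step, so f_n = (-2)^n − 2^n for all n ≥ 1.

f_n = (-2)^n − 2^n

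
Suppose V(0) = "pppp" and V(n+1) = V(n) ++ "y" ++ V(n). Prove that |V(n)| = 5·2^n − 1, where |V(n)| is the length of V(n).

Base case: |V(0)| = 4, and 5·2^0 − 1 = 4.
Assume |V(j)| = 5·2^j − 1.
Then |V(j+1)| = |V(j)| + 1 + |V(j)| = 2|V(j)| + 1 = 2(5·2^j − 1) + 1 = 5·2^{j+1} − 2 + 1 = 5·2^{j+1} − 1.
This completes the inductive step, so |V(n)| = 5·2^n − 1 for all n ≥ 0.

|V(n)| = 5·2^n − 1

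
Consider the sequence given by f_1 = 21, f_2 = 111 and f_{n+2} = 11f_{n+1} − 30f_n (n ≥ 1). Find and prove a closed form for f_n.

Claim: f_n = 3·5^n + 6^n.

Base cases: f_1 = 21 and 3·5^1 + 6^1 = 21; f_2 = 111 and 3·5^2 + 6^2 = 111.
Assume f_j = 3·5^j + 6^j for all 1 ≤ j ≤ k, where k ≥ 2.
Then f_{k+1} = 11f_k − 30f_{k−1} = 11·(3·5^k + 6^k) − 30·(3·5^{k−1} + 6^{k−1}) = 3·(11·5 − 30)5^{k−1} + (11·6 − 30)6^{k−1} = 75·5^{k−1} + 36·6^{k−1} = 3·5^{k+1} + 6^{k+1}.
Hence f_n = 3·5^n + 6^n for every n ≥ 1, by strong induction.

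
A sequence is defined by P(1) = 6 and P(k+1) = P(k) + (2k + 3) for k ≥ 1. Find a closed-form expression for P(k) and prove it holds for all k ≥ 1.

Claim: P(k) = k^2 + 2k + 3.

Base case: P(1) = 6, and 1^2 + 2·1 + 3 = 6.
Assume P(m) = m^2 + 2m + 3.
Then P(m+1) = P(m) + (2m + 3) = (m^2 + 2m + 3) + (2m + 3) = m^2 + 4m + 6,
and (m+1)^2 + 2·(m+1) + 3 = m^2 + 4m + 6.
Hence P(k) = k^2 + 2k + 3 for every k ≥ 1, by induction.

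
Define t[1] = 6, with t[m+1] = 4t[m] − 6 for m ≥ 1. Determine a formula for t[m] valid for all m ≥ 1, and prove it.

Claim: t[m] = 4^m + 2.

Base case: t[1] = 6, and 4^1 + 2 = 4 + 2 = 6.
Assume t[k] = 4^k + 2 for some k ≥ 1.
Then t[k+1] = 4t[k] − 6 = 4·(4^k + 2) − 6 = 4^{k+1} + 8 − 6 = 4^{k+1} + 2.
Hence t[m] = 4^m + 2 for every m ≥ 1, by induction.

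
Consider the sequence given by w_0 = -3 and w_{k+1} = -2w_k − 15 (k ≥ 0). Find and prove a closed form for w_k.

Claim: w_k = 2·(-2)^k − 5.

Base case: w_0 = -3, and 2·(-2)^0 − 5 = 2 − 5 = -3.
Assume w_j = 2·(-2)^j − 5 for some j ≥ 0.
Then w_{j+1} = -2w_j − 15 = -2·(2·(-2)^j − 5) − 15 = -4·(-2)^j + 10 − 15 = 2·(-2)^{j+1} − 5.
This completes the inductive step, so w_k = 2·(-2)^k − 5 for all k ≥ 0.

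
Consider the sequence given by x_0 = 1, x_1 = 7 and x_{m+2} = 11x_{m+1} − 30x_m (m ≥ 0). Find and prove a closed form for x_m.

Claim: x_m = -5^m + 2·6^m.

Base cases: x_0 = 1 and -5^0 + 2·6^0 = 1; x_1 = 7 and -5^1 + 2·6^1 = 7.
Assume x_j = -5^j + 2·6^j for all 0 ≤ j ≤ r, where r ≥ 1.
Then x_{r+1} = 11x_r − 30x_{r−1} = 11·(-5^r + 2·6^r) − 30·(-5^{r−1} + 2·6^{r−1}) = -(11·5 − 30)5^{r−1} + 2·(11·6 − 30)6^{r−1} = -25·5^{r−1} + 72·6^{r−1} = -5^{r+1} + 2·6^{r+1}.
So the formula holds for r+1, and by strong induction x_m = -5^m + 2·6^m for all m ≥ 0.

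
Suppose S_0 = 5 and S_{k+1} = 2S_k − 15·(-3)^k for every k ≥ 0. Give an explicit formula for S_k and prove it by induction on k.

Claim: S_k = 2·2^k + 3·(-3)^k.

Base case: S_0 = 5, and 2·2^0 + 3·(-3)^0 = 2 + 3 = 5.
Assume S_r = 2·2^r + 3·(-3)^r for some r ≥ 0.
Then S_{r+1} = 2S_r − 15·(-3)^r = 2·(2·2^r + 3·(-3)^r) − 15·(-3)^r = 2·2^{r+1} + 6·(-3)^r − 15·(-3)^r = 2·2^{r+1} − 9·(-3)^r = 2·2^{r+1} + 3·(-3)^{r+1}.
By induction, S_k = 2·2^k + 3·(-3)^k for all k ≥ 0.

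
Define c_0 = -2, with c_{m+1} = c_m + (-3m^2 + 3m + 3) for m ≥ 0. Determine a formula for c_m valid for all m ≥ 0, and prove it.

Claim: c_m = -m^3 + 3m^2 + m − 2.

Base case: c_0 = -2, and -0^3 + 3·0^2 + 0 − 2 = -2.
Assume c_k = -k^3 + 3k^2 + k − 2.
Then c_{k+1} = c_k + (-3k^2 + 3k + 3) = (-k^3 + 3k^2 + k − 2) + (-3k^2 + 3k + 3) = -k^3 + 4k + 1,
and -(k+1)^3 + 3·(k+1)^2 + (k+1) − 2 = -k^3 + 4k + 1.
This completes the inductive step, so c_m = -m^3 + 3m^2 + m − 2 for all m ≥ 0.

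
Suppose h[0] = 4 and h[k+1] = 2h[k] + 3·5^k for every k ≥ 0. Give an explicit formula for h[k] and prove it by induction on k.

Claim: h[k] = 3·2^k + 5^k.

Base case: h[0] = 4, and 3·2^0 + 5^0 = 3 + 1 = 4.
Assume h[m] = 3·2^m + 5^m for some m ≥ 0.
Then h[m+1] = 2h[m] + 3·5^m = 2·(3·2^m + 5^m) + 3·5^m = 3·2^{m+1} + 2·5^m + 3·5^m = 3·2^{m+1} + 5·5^m = 3·2^{m+1} + 5^{m+1}.
By induction, h[k] = 3·2^k + 5^k for all k ≥ 0.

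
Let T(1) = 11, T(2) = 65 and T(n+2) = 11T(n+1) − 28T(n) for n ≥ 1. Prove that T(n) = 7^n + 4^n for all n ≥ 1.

Base cases: T(1) = 11 and 7^1 + 4^1 = 11; T(2) = 65 and 7^2 + 4^2 = 65.
Assume T(i) = 7^i + 4^i for all 1 ≤ i ≤ j, where j ≥ 2.
Then T(j+1) = 11T(j) − 28T(j−1) = 11·(7^j + 4^j) − 28·(7^{j−1} + 4^{j−1}) = (11·7 − 28)7^{j−1} + (11·4 − 28)4^{j−1} = 49·7^{j−1} + 16·4^{j−1} = 7^{j+1} + 4^{j+1}.
By strong induction, T(n) = 7^n + 4^n for all n ≥ 1.

T(n) = 7^n + 4^n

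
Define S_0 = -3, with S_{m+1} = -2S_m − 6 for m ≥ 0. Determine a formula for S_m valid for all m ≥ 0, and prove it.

Claim: S_m = -(-2)^m − 2.

Base case: S_0 = -3, and -(-2)^0 − 2 = -1 − 2 = -3.
Assume S_r = -(-2)^r − 2 for some r ≥ 0.
Then S_{r+1} = -2S_r − 6 = -2·(-(-2)^r − 2) − 6 = 2·(-2)^r + 4 − 6 = -(-2)^{r+1} − 2.
Hence S_m = -(-2)^m − 2 for every m ≥ 0, by induction.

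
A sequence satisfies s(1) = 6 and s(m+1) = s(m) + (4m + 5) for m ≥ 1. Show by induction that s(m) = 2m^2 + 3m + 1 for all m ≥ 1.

Base case: s(1) = 6, and 2·1^2 + 3·1 + 1 = 6.
Assume s(r) = 2r^2 + 3r + 1.
Then s(r+1) = s(r) + (4r + 5) = (2r^2 + 3r + 1) + (4r + 5) = 2r^2 + 7r + 6,
and 2·(r+1)^2 + 3·(r+1) + 1 = 2r^2 + 7r + 6.
This completes the inductive step, so s(m) = 2m^2 + 3m + 1 for all m ≥ 1.

s(m) = 2m^2 + 3m + 1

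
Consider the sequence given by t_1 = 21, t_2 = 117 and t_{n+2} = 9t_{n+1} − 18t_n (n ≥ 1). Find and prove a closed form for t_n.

Claim: t_n = 3·6^n + 3^n.

Base cases: t_1 = 21 and 3·6^1 + 3^1 = 21; t_2 = 117 and 3·6^2 + 3^2 = 117.
Assume t_j = 3·6^j + 3^j for all 1 ≤ j ≤ m, where m ≥ 2.
Then t_{m+1} = 9t_m − 18t_{m−1} = 9·(3·6^m + 3^m) − 18·(3·6^{m−1} + 3^{m−1}) = 3·(9·6 − 18)6^{m−1} + (9·3 − 18)3^{m−1} = 108·6^{m−1} + 9·3^{m−1} = 3·6^{m+1} + 3^{m+1}.
Hence t_n = 3·6^n + 3^n for every n ≥ 1, by strong induction.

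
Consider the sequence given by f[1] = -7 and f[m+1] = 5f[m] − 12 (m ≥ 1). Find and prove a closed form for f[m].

Claim: f[m] = -2·5^m + 3.

Base case: f[1] = -7, and -2·5^1 + 3 = -10 + 3 = -7.
Assume f[r] = -2·5^r + 3 for some r ≥ 1.
Then f[r+1] = 5f[r] − 12 = 5·(-2·5^r + 3) − 12 = -10·5^r + 15 − 12 = -2·5^{r+1} + 3.
So the formula holds for r+1, and by induction f[m] = -2·5^m + 3 for all m ≥ 1.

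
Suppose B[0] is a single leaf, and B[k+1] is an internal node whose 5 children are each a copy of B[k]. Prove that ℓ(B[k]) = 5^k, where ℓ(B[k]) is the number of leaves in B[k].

Base case: ℓ(B[0]) = 1, and 5^0 = 1.
Assume ℓ(B[r]) = 5^r.
Then ℓ(B[r+1]) = 5·ℓ(B[r]) = 5·5^r = 5^{r+1}.
Hence ℓ(B[k]) = 5^k for every k ≥ 0, by induction.

ℓ(B[k]) = 5^k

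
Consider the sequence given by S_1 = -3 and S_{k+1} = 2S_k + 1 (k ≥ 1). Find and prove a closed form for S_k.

Claim: S_k = -2^k − 1.

Base case: S_1 = -3, and -2^1 − 1 = -2 − 1 = -3.
Assume S_m = -2^m − 1 for some m ≥ 1.
Then S_{m+1} = 2S_m + 1 = 2·(-2^m − 1) + 1 = -2^{m+1} − 2 + 1 = -2^{m+1} − 1.
Hence S_k = -2^k − 1 for every k ≥ 1, by induction.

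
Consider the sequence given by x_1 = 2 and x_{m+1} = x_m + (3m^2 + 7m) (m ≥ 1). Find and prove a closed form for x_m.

Claim: x_m = m^3 + 2m^2 − 3m + 2.

Base case: x_1 = 2, and 1^3 + 2·1^2 − 3·1 + 2 = 2.
Assume x_k = k^3 + 2k^2 − 3k + 2.
Then x_{k+1} = x_k + (3k^2 + 7k) = (k^3 + 2k^2 − 3k + 2) + (3k^2 + 7k) = k^3 + 5k^2 + 4k + 2,
and (k+1)^3 + 2·(k+1)^2 − 3·(k+1) + 2 = k^3 + 5k^2 + 4k + 2.
By induction, x_m = m^3 + 2m^2 − 3m + 2 for all m ≥ 1.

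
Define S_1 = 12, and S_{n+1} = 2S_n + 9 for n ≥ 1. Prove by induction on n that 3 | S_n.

Base case: S_1 = 12 = 3·4, so 3 | S_1.
Assume 3 | S_m, so S_m = 3t for some integer t.
Then S_{m+1} = 2S_m + 9 = 2·(3t) + 9 = 3(2t + 3), so 3 | S_{m+1}.
By induction, 3 | S_n for all n ≥ 1.

3 | S_n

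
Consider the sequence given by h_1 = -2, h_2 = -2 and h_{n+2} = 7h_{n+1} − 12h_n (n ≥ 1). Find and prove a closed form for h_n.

Claim: h_n = 4^n − 2·3^n.

Base cases: h_1 = -2 and 4^1 − 2·3^1 = -2; h_2 = -2 and 4^2 − 2·3^2 = -2.
Assume h_j = 4^j − 2·3^j for all 1 ≤ j ≤ k, where k ≥ 2.
Then h_{k+1} = 7h_k − 12h_{k−1} = 7·(4^k − 2·3^k) − 12·(4^{k−1} − 2·3^{k−1}) = (7·4 − 12)4^{k−1} − 2·(7·3 − 12)3^{k−1} = 16·4^{k−1} − 18·3^{k−1} = 4^{k+1} − 2·3^{k+1}.
So the formula holds for k+1, and by strong induction h_n = 4^n − 2·3^n for all n ≥ 1.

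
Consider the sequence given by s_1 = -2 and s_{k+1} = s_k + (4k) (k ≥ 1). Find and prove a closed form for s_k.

Claim: s_k = 2k^2 − 2k − 2.

Base case: s_1 = -2, and 2·1^2 − 2·1 − 2 = -2.
Assume s_m = 2m^2 − 2m − 2.
Then s_{m+1} = s_m + (4m) = (2m^2 − 2m − 2) + (4m) = 2m^2 + 2m − 2,
and 2·(m+1)^2 − 2·(m+1) − 2 = 2m^2 + 2m − 2.
Hence s_k = 2k^2 − 2k − 2 for every k ≥ 1, by induction.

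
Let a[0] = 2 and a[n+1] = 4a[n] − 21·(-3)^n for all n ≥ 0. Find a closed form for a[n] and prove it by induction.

Claim: a[n] = -4^n + 3·(-3)^n.

Base case: a[0] = 2, and -4^0 + 3·(-3)^0 = -1 + 3 = 2.
Assume a[j] = -4^j + 3·(-3)^j for some j ≥ 0.
Then a[j+1] = 4a[j] − 21·(-3)^j = 4·(-4^j + 3·(-3)^j) − 21·(-3)^j = -4^{j+1} + 12·(-3)^j − 21·(-3)^j = -4^{j+1} − 9·(-3)^j = -4^{j+1} + 3·(-3)^{j+1}.
By induction, a[n] = -4^n + 3·(-3)^n for all n ≥ 0.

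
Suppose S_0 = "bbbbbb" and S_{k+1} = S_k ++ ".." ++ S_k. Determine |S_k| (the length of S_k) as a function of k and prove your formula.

Claim: |S_k| = 2^{k+3} − 2.

Base case: |S_0| = 6, and 2^{0+3} − 2 = 6.
Assume |S_r| = 2^{r+3} − 2.
Then |S_{r+1}| = |S_r| + 2 + |S_r| = 2|S_r| + 2 = 2(2^{r+3} − 2) + 2 = 2^{r+1+3} − 4 + 2 = 2^{r+1+3} − 2.
Hence |S_k| = 2^{k+3} − 2 for every k ≥ 0, by induction.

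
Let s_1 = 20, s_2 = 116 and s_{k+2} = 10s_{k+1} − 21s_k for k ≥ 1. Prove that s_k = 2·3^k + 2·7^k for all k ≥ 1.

Base cases: s_1 = 20 and 2·3^1 + 2·7^1 = 20; s_2 = 116 and 2·3^2 + 2·7^2 = 116.
Assume s_j = 2·3^j + 2·7^j for all 1 ≤ j ≤ r, where r ≥ 2.
Then s_{r+1} = 10s_r − 21s_{r−1} = 10·(2·3^r + 2·7^r) − 21·(2·3^{r−1} + 2·7^{r−1}) = 2·(10·3 − 21)3^{r−1} + 2·(10·7 − 21)7^{r−1} = 18·3^{r−1} + 98·7^{r−1} = 2·3^{r+1} + 2·7^{r+1}.
Hence s_k = 2·3^k + 2·7^k for every k ≥ 1, by strong induction.

s_k = 2·3^k + 2·7^k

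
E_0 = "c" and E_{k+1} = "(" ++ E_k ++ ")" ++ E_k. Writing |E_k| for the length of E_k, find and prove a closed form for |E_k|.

Claim: |E_k| = 3·2^k − 2.

Base case: |E_0| = 1, and 3·2^0 − 2 = 1.
Assume |E_j| = 3·2^j − 2.
Then |E_{j+1}| = 1 + |E_j| + 1 + |E_j| = 2|E_j| + 2 = 2(3·2^j − 2) + 2 = 3·2^{j+1} − 4 + 2 = 3·2^{j+1} − 2.
Hence |E_k| = 3·2^k − 2 for every k ≥ 0, by induction.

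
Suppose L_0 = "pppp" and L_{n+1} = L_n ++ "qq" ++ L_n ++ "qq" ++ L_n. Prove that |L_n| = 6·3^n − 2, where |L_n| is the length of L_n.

Base case: |L_0| = 4, and 6·3^0 − 2 = 4.
Assume |L_j| = 6·3^j − 2.
Then |L_{j+1}| = 3|L_j| + 4 = 3(6·3^j − 2) + 4 = 6·3^{j+1} − 6 + 4 = 6·3^{j+1} − 2.
So the formula holds for j+1, and by induction |L_n| = 6·3^n − 2 for all n ≥ 0.

|L_n| = 6·3^n − 2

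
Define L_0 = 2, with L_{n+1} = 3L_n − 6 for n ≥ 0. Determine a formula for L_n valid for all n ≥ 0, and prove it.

Claim: L_n = -3^n + 3.

Base case: L_0 = 2, and -3^0 + 3 = -1 + 3 = 2.
Assume L_m = -3^m + 3 for some m ≥ 0.
Then L_{m+1} = 3L_m − 6 = 3·(-3^m + 3) − 6 = -3^{m+1} + 9 − 6 = -3^{m+1} + 3.
So the formula holds for m+1, and by induction L_n = -3^n + 3 for all n ≥ 0.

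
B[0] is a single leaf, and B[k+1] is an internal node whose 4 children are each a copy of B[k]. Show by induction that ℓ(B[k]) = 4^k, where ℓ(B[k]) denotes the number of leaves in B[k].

Base case: ℓ(B[0]) = 1, and 4^0 = 1.
Assume ℓ(B[m]) = 4^m.
Then ℓ(B[m+1]) = 4·ℓ(B[m]) = 4·4^m = 4^{m+1}.
By induction, ℓ(B[k]) = 4^k for all k ≥ 0.

ℓ(B[k]) = 4^k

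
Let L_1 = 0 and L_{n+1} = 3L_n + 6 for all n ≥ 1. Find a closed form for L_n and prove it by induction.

Claim: L_n = 3^n − 3.

Base case: L_1 = 0, and 3^1 − 3 = 3 − 3 = 0.
Assume L_j = 3^j − 3 for some j ≥ 1.
Then L_{j+1} = 3L_j + 6 = 3·(3^j − 3) + 6 = 3^{j+1} − 9 + 6 = 3^{j+1} − 3.
This completes the inductive step, so L_n = 3^n − 3 for all n ≥ 1.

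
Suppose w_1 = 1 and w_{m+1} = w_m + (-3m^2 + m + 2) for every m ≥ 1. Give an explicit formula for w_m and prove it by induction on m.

Claim: w_m = -m^3 + 2m^2 + m − 1.

Base case: w_1 = 1, and -1^3 + 2·1^2 + 1 − 1 = 1.
Assume w_k = -k^3 + 2k^2 + k − 1.
Then w_{k+1} = w_k + (-3k^2 + k + 2) = (-k^3 + 2k^2 + k − 1) + (-3k^2 + k + 2) = -k^3 − k^2 + 2k + 1,
and -(k+1)^3 + 2·(k+1)^2 + (k+1) − 1 = -k^3 − k^2 + 2k + 1.
This completes the inductive step, so w_m = -m^3 + 2m^2 + m − 1 for all m ≥ 1.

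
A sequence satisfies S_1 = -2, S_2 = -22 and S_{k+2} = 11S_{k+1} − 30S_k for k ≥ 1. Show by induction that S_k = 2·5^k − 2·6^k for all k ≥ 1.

Base cases: S_1 = -2 and 2·5^1 − 2·6^1 = -2; S_2 = -22 and 2·5^2 − 2·6^2 = -22.
Assume S_i = 2·5^i − 2·6^i for all 1 ≤ i ≤ j, where j ≥ 2.
Then S_{j+1} = 11S_j − 30S_{j−1} = 11·(2·5^j − 2·6^j) − 30·(2·5^{j−1} − 2·6^{j−1}) = 2·(11·5 − 30)5^{j−1} − 2·(11·6 − 30)6^{j−1} = 50·5^{j−1} − 72·6^{j−1} = 2·5^{j+1} − 2·6^{j+1}.
By strong induction, S_k = 2·5^k − 2·6^k for all k ≥ 1.

S_k = 2·5^k − 2·6^k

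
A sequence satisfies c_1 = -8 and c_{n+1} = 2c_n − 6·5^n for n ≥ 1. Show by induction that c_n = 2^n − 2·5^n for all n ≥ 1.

Base case: c_1 = -8, and 2^1 − 2·5^1 = 2 − 10 = -8.
Assume c_r = 2^r − 2·5^r for some r ≥ 1.
Then c_{r+1} = 2c_r − 6·5^r = 2·(2^r − 2·5^r) − 6·5^r = 2^{r+1} − 4·5^r − 6·5^r = 2^{r+1} − 10·5^r = 2^{r+1} − 2·5^{r+1}.
By induction, c_n = 2^n − 2·5^n for all n ≥ 1.

c_n = 2^n − 2·5^n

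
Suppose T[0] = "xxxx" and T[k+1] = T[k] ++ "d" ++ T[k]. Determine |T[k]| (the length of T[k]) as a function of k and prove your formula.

Claim: |T[k]| = 5·2^k − 1.

Base case: |T[0]| = 4, and 5·2^0 − 1 = 4.
Assume |T[m]| = 5·2^m − 1.
Then |T[m+1]| = |T[m]| + 1 + |T[m]| = 2|T[m]| + 1 = 2(5·2^m − 1) + 1 = 5·2^{m+1} − 2 + 1 = 5·2^{m+1} − 1.
So the formula holds for m+1, and by induction |T[k]| = 5·2^k − 1 for all k ≥ 0.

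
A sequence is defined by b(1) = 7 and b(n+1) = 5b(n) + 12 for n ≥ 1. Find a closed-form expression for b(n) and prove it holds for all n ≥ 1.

Claim: b(n) = 2·5^n − 3.

Base case: b(1) = 7, and 2·5^1 − 3 = 10 − 3 = 7.
Assume b(m) = 2·5^m − 3 for some m ≥ 1.
Then b(m+1) = 5b(m) + 12 = 5·(2·5^m − 3) + 12 = 10·5^m − 15 + 12 = 2·5^{m+1} − 3.
So the formula holds for m+1, and by induction b(n) = 2·5^n − 3 for all n ≥ 1.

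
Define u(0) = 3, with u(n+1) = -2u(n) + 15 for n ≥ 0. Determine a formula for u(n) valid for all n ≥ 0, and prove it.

Claim: u(n) = -2·(-2)^n + 5.

Base case: u(0) = 3, and -2·(-2)^0 + 5 = -2 + 5 = 3.
Assume u(k) = -2·(-2)^k + 5 for some k ≥ 0.
Then u(k+1) = -2u(k) + 15 = -2·(-2·(-2)^k + 5) + 15 = 4·(-2)^k − 10 + 15 = -2·(-2)^{k+1} + 5.
So the formula holds for k+1, and by induction u(n) = -2·(-2)^n + 5 for all n ≥ 0.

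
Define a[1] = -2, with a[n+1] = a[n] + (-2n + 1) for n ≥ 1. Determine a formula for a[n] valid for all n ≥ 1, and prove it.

Claim: a[n] = -n^2 + 2n − 3.

Base case: a[1] = -2, and -1^2 + 2·1 − 3 = -2.
Assume a[m] = -m^2 + 2m − 3.
Then a[m+1] = a[m] + (-2m + 1) = (-m^2 + 2m − 3) + (-2m + 1) = -m^2 − 2,
and -(m+1)^2 + 2·(m+1) − 3 = -m^2 − 2.
This completes the inductive step, so a[n] = -n^2 + 2n − 3 for all n ≥ 1.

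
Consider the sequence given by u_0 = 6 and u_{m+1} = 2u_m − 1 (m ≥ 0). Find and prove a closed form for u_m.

Claim: u_m = 5·2^m + 1.

Base case: u_0 = 6, and 5·2^0 + 1 = 5 + 1 = 6.
Assume u_r = 5·2^r + 1 for some r ≥ 0.
Then u_{r+1} = 2u_r − 1 = 2·(5·2^r + 1) − 1 = 10·2^r + 2 − 1 = 5·2^{r+1} + 1.
Hence u_m = 5·2^m + 1 for every m ≥ 0, by induction.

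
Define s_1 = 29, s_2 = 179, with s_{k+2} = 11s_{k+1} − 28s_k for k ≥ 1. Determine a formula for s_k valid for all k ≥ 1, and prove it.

Claim: s_k = 3·7^k + 2·4^k.

Base cases: s_1 = 29 and 3·7^1 + 2·4^1 = 29; s_2 = 179 and 3·7^2 + 2·4^2 = 179.
Assume s_j = 3·7^j + 2·4^j for all 1 ≤ j ≤ m, where m ≥ 2.
Then s_{m+1} = 11s_m − 28s_{m−1} = 11·(3·7^m + 2·4^m) − 28·(3·7^{m−1} + 2·4^{m−1}) = 3·(11·7 − 28)7^{m−1} + 2·(11·4 − 28)4^{m−1} = 147·7^{m−1} + 32·4^{m−1} = 3·7^{m+1} + 2·4^{m+1}.
By strong induction, s_k = 3·7^k + 2·4^k for all k ≥ 1.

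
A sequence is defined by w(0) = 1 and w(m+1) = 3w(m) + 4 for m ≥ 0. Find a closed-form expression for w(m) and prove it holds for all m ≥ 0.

Claim: w(m) = 3^{m+1} − 2.

Base case: w(0) = 1, and 3^{0+1} − 2 = 3 − 2 = 1.
Assume w(k) = 3^{k+1} − 2 for some k ≥ 0.
Then w(k+1) = 3w(k) + 4 = 3·(3^{k+1} − 2) + 4 = 3^{k+2} − 6 + 4 = 3^{k+2} − 2.
This completes the inductive step, so w(m) = 3^{m+1} − 2 for all m ≥ 0.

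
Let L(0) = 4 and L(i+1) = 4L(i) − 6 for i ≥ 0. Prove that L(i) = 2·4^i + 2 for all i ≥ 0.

Base case: L(0) = 4, and 2·4^0 + 2 = 2 + 2 = 4.
Assume L(r) = 2·4^r + 2 for some r ≥ 0.
Then L(r+1) = 4L(r) − 6 = 4·(2·4^r + 2) − 6 = 8·4^r + 8 − 6 = 2·4^{r+1} + 2.
So the formula holds for r+1, and by induction L(i) = 2·4^i + 2 for all i ≥ 0.

L(i) = 2·4^i + 2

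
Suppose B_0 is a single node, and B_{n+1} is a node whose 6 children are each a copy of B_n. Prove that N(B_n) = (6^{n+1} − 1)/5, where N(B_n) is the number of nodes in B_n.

Base case: N(B_0) = 1, and (6^{0+1} − 1)/5 = 1.
Assume N(B_j) = (6^{j+1} − 1)/5.
Then N(B_{j+1}) = 1 + 6N(B_j) = 1 + 6·(6^{j+1} − 1)/5 = 1 + (6^{j+2} − 6)/5 = (5 + 6^{j+2} − 6)/5 = (6^{j+2} − 1)/5.
So the formula holds for j+1, and by induction N(B_n) = (6^{n+1} − 1)/5 for all n ≥ 0.

N(B_n) = (6^{n+1} − 1)/5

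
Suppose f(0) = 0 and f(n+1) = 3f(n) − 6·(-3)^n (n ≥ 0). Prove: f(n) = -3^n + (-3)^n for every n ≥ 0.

Base case: f(0) = 0, and -3^0 + (-3)^0 = -1 + 1 = 0.
Assume f(k) = -3^k + (-3)^k for some k ≥ 0.
Then f(k+1) = 3f(k) − 6·(-3)^k = 3·(-3^k + (-3)^k) − 6·(-3)^k = -3^{k+1} + 3·(-3)^k − 6·(-3)^k = -3^{k+1} − 3·(-3)^k = -3^{k+1} + (-3)^{k+1}.
Hence f(n) = -3^n + (-3)^n for every n ≥ 0, by induction.

f(n) = -3^n + (-3)^n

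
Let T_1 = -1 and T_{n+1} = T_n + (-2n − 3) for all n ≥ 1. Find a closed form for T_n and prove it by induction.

Claim: T_n = -n^2 − 2n + 2.

Base case: T_1 = -1, and -1^2 − 2·1 + 2 = -1.
Assume T_k = -k^2 − 2k + 2.
Then T_{k+1} = T_k + (-2k − 3) = (-k^2 − 2k + 2) + (-2k − 3) = -k^2 − 4k − 1,
and -(k+1)^2 − 2·(k+1) + 2 = -k^2 − 4k − 1.
By induction, T_n = -n^2 − 2n + 2 for all n ≥ 1.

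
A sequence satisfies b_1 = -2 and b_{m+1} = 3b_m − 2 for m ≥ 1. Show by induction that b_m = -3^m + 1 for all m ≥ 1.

Base case: b_1 = -2, and -3^1 + 1 = -3 + 1 = -2.
Assume b_r = -3^r + 1 for some r ≥ 1.
Then b_{r+1} = 3b_r − 2 = 3·(-3^r + 1) − 2 = -3^{r+1} + 3 − 2 = -3^{r+1} + 1.
By induction, b_m = -3^m + 1 for all m ≥ 1.

b_m = -3^m + 1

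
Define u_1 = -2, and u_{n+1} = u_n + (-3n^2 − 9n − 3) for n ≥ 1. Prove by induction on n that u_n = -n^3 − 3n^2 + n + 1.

Base case: u_1 = -2, and -1^3 − 3·1^2 + 1 + 1 = -2.
Assume u_m = -m^3 − 3m^2 + m + 1.
Then u_{m+1} = u_m + (-3m^2 − 9m − 3) = (-m^3 − 3m^2 + m + 1) + (-3m^2 − 9m − 3) = -m^3 − 6m^2 − 8m − 2,
and -(m+1)^3 − 3·(m+1)^2 + (m+1) + 1 = -m^3 − 6m^2 − 8m − 2.
This completes the inductive step, so u_n = -n^3 − 3n^2 + n + 1 for all n ≥ 1.

u_n = -n^3 − 3n^2 + n + 1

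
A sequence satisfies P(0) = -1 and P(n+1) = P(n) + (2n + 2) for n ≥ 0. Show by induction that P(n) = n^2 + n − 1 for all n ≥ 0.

Base case: P(0) = -1, and 0^2 + 0 − 1 = -1.
Assume P(j) = j^2 + j − 1.
Then P(j+1) = P(j) + (2j + 2) = (j^2 + j − 1) + (2j + 2) = j^2 + 3j + 1,
and (j+1)^2 + (j+1) − 1 = j^2 + 3j + 1.
This completes the inductive step, so P(n) = n^2 + n − 1 for all n ≥ 0.

P(n) = n^2 + n − 1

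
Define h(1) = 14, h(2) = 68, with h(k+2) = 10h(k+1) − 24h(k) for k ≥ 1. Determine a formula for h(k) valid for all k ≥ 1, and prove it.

Claim: h(k) = 6^k + 2·4^k.

Base cases: h(1) = 14 and 6^1 + 2·4^1 = 14; h(2) = 68 and 6^2 + 2·4^2 = 68.
Assume h(j) = 6^j + 2·4^j for all 1 ≤ j ≤ m, where m ≥ 2.
Then h(m+1) = 10h(m) − 24h(m−1) = 10·(6^m + 2·4^m) − 24·(6^{m−1} + 2·4^{m−1}) = (10·6 − 24)6^{m−1} + 2·(10·4 − 24)4^{m−1} = 36·6^{m−1} + 32·4^{m−1} = 6^{m+1} + 2·4^{m+1}.
By strong induction, h(k) = 6^k + 2·4^k for all k ≥ 1.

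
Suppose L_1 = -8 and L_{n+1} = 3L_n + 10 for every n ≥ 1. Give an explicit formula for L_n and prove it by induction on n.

Claim: L_n = -3^n − 5.

Base case: L_1 = -8, and -3^1 − 5 = -3 − 5 = -8.
Assume L_k = -3^k − 5 for some k ≥ 1.
Then L_{k+1} = 3L_k + 10 = 3·(-3^k − 5) + 10 = -3^{k+1} − 15 + 10 = -3^{k+1} − 5.
So the formula holds for k+1, and by induction L_n = -3^n − 5 for all n ≥ 1.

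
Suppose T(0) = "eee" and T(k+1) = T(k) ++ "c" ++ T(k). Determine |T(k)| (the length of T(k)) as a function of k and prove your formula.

Claim: |T(k)| = 2^{k+2} − 1.

Base case: |T(0)| = 3, and 2^{0+2} − 1 = 3.
Assume |T(r)| = 2^{r+2} − 1.
Then |T(r+1)| = |T(r)| + 1 + |T(r)| = 2|T(r)| + 1 = 2(2^{r+2} − 1) + 1 = 2^{r+3} − 2 + 1 = 2^{r+3} − 1.
Hence |T(k)| = 2^{k+2} − 1 for every k ≥ 0, by induction.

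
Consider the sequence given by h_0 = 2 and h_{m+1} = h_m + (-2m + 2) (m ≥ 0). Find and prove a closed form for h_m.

Claim: h_m = -m^2 + 3m + 2.

Base case: h_0 = 2, and -0^2 + 3·0 + 2 = 2.
Assume h_k = -k^2 + 3k + 2.
Then h_{k+1} = h_k + (-2k + 2) = (-k^2 + 3k + 2) + (-2k + 2) = -k^2 + k + 4,
and -(k+1)^2 + 3·(k+1) + 2 = -k^2 + k + 4.
Hence h_m = -m^2 + 3m + 2 for every m ≥ 0, by induction.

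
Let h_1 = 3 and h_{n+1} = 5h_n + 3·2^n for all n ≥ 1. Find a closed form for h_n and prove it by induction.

Claim: h_n = 5^n − 2^n.

Base case: h_1 = 3, and 5^1 − 2^1 = 5 − 2 = 3.
Assume h_k = 5^k − 2^k for some k ≥ 1.
Then h_{k+1} = 5h_k + 3·2^k = 5·(5^k − 2^k) + 3·2^k = 5^{k+1} − 5·2^k + 3·2^k = 5^{k+1} − 2·2^k = 5^{k+1} − 2^{k+1}.
So the formula holds for k+1, and by induction h_n = 5^n − 2^n for all n ≥ 1.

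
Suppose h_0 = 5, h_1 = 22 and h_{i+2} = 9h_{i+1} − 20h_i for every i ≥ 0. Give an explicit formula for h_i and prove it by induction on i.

Claim: h_i = 3·4^i + 2·5^i.

Base cases: h_0 = 5 and 3·4^0 + 2·5^0 = 5; h_1 = 22 and 3·4^1 + 2·5^1 = 22.
Assume h_j = 3·4^j + 2·5^j for all 0 ≤ j ≤ k, where k ≥ 1.
Then h_{k+1} = 9h_k − 20h_{k−1} = 9·(3·4^k + 2·5^k) − 20·(3·4^{k−1} + 2·5^{k−1}) = 3·(9·4 − 20)4^{k−1} + 2·(9·5 − 20)5^{k−1} = 48·4^{k−1} + 50·5^{k−1} = 3·4^{k+1} + 2·5^{k+1}.
Hence h_i = 3·4^i + 2·5^i for every i ≥ 0, by strong induction.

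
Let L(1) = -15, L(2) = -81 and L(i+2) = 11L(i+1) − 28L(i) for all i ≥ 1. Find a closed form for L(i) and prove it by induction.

Claim: L(i) = -7^i − 2·4^i.

Base cases: L(1) = -15 and -7^1 − 2·4^1 = -15; L(2) = -81 and -7^2 − 2·4^2 = -81.
Assume L(t) = -7^t − 2·4^t for all 1 ≤ t ≤ j, where j ≥ 2.
Then L(j+1) = 11L(j) − 28L(j−1) = 11·(-7^j − 2·4^j) − 28·(-7^{j−1} − 2·4^{j−1}) = -(11·7 − 28)7^{j−1} − 2·(11·4 − 28)4^{j−1} = -49·7^{j−1} − 32·4^{j−1} = -7^{j+1} − 2·4^{j+1}.
By strong induction, L(i) = -7^i − 2·4^i for all i ≥ 1.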